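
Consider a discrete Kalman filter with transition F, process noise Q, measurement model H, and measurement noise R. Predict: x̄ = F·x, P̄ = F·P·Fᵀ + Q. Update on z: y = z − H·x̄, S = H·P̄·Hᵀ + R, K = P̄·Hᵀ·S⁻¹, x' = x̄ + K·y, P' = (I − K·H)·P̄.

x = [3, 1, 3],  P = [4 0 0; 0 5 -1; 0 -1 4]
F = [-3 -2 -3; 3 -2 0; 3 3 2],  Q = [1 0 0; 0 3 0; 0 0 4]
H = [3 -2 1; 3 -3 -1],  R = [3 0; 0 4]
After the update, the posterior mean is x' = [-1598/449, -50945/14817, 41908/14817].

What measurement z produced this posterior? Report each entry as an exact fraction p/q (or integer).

x̄ = F·x = [-20, 7, 18]
P̄ = F·P·Fᵀ + Q = [81 -22 -77; -22 59 10; -77 10 89]
S = H·P̄·Hᵀ + R = [819 1314; 1314 2271]
K = P̄·Hᵀ·S⁻¹ = [-102/449 406/1347; -6968/14817 2381/14817; 10222/14817 -8198/14817]
x' − x̄ = [7382/449, -154664/14817, -224798/14817] = K·y
y = (KᵀK)⁻¹·Kᵀ·(x' − x̄) = [55, 96]
z = y + H·x̄ = [55, 96] + [-56, -99] = [-1, -3]

z = [-1, -3]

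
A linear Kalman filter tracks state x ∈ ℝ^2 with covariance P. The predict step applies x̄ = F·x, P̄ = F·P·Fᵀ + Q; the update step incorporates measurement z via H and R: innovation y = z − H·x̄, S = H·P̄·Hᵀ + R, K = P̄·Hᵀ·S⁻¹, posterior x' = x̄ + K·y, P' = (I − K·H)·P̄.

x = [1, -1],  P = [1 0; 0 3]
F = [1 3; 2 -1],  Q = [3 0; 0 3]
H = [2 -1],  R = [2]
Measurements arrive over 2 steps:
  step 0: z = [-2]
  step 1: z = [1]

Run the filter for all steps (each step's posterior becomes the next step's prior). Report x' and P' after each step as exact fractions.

step 0: x' = [17/164, 93/41], P' = [323/164 127/41; 127/41 266/41]
step 1: x' = [-20537/54924, -731/398], P' = [93745/54924 969/398; 969/398 975/199]

step 0: x̄ = F·x = [-2, 3]
step 0: P̄ = F·P·Fᵀ + Q = [31 -7; -7 10]
step 0: y = z − H·x̄ = [5]
step 0: S = H·P̄·Hᵀ + R = [164]
step 0: K = P̄·Hᵀ·S⁻¹ = [69/164; -6/41]
step 0: x' = x̄ + K·y = [17/164, 93/41]
step 0: P' = (I − K·H)·P̄ = [323/164 127/41; 127/41 266/41]
step 1: x̄ = F·x = [1133/164, -169/82]
step 1: P̄ = F·P·Fᵀ + Q = [13439/164 -3/82; -3/82 204/41]
step 1: y = z − H·x̄ = [-610/41]
step 1: S = H·P̄·Hᵀ + R = [13731/41]
step 1: K = P̄·Hᵀ·S⁻¹ = [6721/13731; -3/199]
step 1: x' = x̄ + K·y = [-20537/54924, -731/398]
step 1: P' = (I − K·H)·P̄ = [93745/54924 969/398; 969/398 975/199]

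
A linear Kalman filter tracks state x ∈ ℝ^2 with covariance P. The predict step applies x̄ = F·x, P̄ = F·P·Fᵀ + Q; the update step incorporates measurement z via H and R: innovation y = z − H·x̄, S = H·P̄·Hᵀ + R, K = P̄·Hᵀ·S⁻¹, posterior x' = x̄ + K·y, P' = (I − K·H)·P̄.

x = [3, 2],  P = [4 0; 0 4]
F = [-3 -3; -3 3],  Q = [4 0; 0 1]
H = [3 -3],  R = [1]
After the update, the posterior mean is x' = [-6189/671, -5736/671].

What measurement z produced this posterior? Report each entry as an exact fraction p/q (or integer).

z = [-2]

x̄ = F·x = [-15, -3]
P̄ = F·P·Fᵀ + Q = [76 0; 0 73]
S = H·P̄·Hᵀ + R = [1342]
K = P̄·Hᵀ·S⁻¹ = [114/671; -219/1342]
x' − x̄ = [3876/671, -3723/671] = K·y
y = (KᵀK)⁻¹·Kᵀ·(x' − x̄) = [34]
z = y + H·x̄ = [34] + [-36] = [-2]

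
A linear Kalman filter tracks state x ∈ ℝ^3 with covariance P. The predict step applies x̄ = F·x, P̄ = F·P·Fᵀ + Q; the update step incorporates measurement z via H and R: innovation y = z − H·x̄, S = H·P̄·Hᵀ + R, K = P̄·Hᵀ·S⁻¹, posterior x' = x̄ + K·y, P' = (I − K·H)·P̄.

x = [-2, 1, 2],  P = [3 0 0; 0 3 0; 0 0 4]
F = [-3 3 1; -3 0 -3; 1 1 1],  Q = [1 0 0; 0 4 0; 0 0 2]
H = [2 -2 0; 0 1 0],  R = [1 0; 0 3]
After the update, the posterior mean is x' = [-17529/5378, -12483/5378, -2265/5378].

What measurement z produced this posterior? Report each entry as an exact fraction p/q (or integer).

z = [-2, -3]

x̄ = F·x = [11, 0, 1]
P̄ = F·P·Fᵀ + Q = [59 15 4; 15 67 -21; 4 -21 12]
S = H·P̄·Hᵀ + R = [385 -104; -104 70]
K = P̄·Hᵀ·S⁻¹ = [3860/8067 14927/16134; -52/2689 4993/5378; 658/8067 -2885/16134]
x' − x̄ = [-76687/5378, -12483/5378, -7643/5378] = K·y
y = (KᵀK)⁻¹·Kᵀ·(x' − x̄) = [-24, -3]
z = y + H·x̄ = [-24, -3] + [22, 0] = [-2, -3]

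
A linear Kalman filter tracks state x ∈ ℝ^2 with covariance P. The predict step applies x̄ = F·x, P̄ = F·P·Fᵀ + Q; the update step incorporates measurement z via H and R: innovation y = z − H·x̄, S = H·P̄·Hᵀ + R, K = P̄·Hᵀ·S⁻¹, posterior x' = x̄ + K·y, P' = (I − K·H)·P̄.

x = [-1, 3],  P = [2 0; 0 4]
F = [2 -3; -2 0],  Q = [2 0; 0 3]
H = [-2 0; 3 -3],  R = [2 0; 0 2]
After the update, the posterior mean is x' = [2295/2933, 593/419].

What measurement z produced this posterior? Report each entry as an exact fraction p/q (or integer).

z = [-2, -2]

x̄ = F·x = [-11, 2]
P̄ = F·P·Fᵀ + Q = [46 -8; -8 11]
S = H·P̄·Hᵀ + R = [186 -324; -324 659]
K = P̄·Hᵀ·S⁻¹ = [-4070/8799 54/2933; -566/1257 -129/419]
x' − x̄ = [34558/2933, -245/419] = K·y
y = (KᵀK)⁻¹·Kᵀ·(x' − x̄) = [-24, 37]
z = y + H·x̄ = [-24, 37] + [22, -39] = [-2, -2]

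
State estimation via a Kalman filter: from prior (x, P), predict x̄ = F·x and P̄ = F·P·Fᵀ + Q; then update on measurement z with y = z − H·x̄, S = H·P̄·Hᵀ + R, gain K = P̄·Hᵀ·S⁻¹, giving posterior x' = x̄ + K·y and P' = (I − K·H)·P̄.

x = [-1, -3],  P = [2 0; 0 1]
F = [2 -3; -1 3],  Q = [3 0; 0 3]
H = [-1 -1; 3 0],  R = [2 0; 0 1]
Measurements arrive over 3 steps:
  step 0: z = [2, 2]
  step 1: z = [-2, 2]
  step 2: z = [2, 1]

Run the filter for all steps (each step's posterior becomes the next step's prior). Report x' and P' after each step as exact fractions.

step 0: x' = [969/1369, -4143/1369], P' = [151/1369 -137/1369; -137/1369 2137/1369]
step 1: x' = [1266085/1726107, 734767/1726107], P' = [190556/1726107 -180916/1726107; -180916/1726107 2696846/1726107]
step 2: x' = [709181666/2183607749, -3457867840/2183607749], P' = [241067593/2183607749 -228863231/2183607749; -228863231/2183607749 3411176503/2183607749]

step 0: x̄ = F·x = [7, -8]
step 0: P̄ = F·P·Fᵀ + Q = [20 -13; -13 14]
step 0: y = z − H·x̄ = [1, -19]
step 0: S = H·P̄·Hᵀ + R = [10 -21; -21 181]
step 0: K = P̄·Hᵀ·S⁻¹ = [-7/1369 453/1369; -1000/1369 -411/1369]
step 0: x' = x̄ + K·y = [969/1369, -4143/1369]
step 0: P' = (I − K·H)·P̄ = [151/1369 -137/1369; -137/1369 2137/1369]
step 1: x̄ = F·x = [14367/1369, -13398/1369]
step 1: P̄ = F·P·Fᵀ + Q = [25588/1369 -20768/1369; -20768/1369 24313/1369]
step 1: y = z − H·x̄ = [-1769/1369, -40363/1369]
step 1: S = H·P̄·Hᵀ + R = [11103/1369 -14460/1369; -14460/1369 231661/1369]
step 1: K = P̄·Hᵀ·S⁻¹ = [-4820/1726107 190556/575369; -1257965/1726107 -180916/575369]
step 1: x' = x̄ + K·y = [1266085/1726107, 734767/1726107]
step 1: P' = (I − K·H)·P̄ = [190556/1726107 -180916/1726107; -180916/1726107 2696846/1726107]
step 2: x̄ = F·x = [327869/1726107, 938216/1726107]
step 2: P̄ = F·P·Fᵀ + Q = [32383151/1726107 -26280970/1726107; -26280970/1726107 30725987/1726107]
step 2: y = z − H·x̄ = [4718299/1726107, 247500/575369]
step 2: S = H·P̄·Hᵀ + R = [13999412/1726107 -6102181/575369; -6102181/575369 97724822/575369]
step 2: K = P̄·Hᵀ·S⁻¹ = [-6102181/2183607749 723202779/2183607749; -1591156636/2183607749 -686589693/2183607749]
step 2: x' = x̄ + K·y = [709181666/2183607749, -3457867840/2183607749]
step 2: P' = (I − K·H)·P̄ = [241067593/2183607749 -228863231/2183607749; -228863231/2183607749 3411176503/2183607749]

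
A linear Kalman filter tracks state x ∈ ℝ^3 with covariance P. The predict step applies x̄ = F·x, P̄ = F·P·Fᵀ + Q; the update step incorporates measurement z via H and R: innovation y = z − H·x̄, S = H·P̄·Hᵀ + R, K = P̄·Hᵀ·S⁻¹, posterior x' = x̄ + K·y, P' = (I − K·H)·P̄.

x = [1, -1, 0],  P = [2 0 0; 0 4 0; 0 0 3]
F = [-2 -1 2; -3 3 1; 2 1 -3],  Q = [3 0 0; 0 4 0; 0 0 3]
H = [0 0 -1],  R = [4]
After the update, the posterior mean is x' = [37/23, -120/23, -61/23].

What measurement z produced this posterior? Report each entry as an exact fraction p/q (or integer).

z = [3]

x̄ = F·x = [-1, -6, 1]
P̄ = F·P·Fᵀ + Q = [27 6 -30; 6 61 -9; -30 -9 42]
S = H·P̄·Hᵀ + R = [46]
K = P̄·Hᵀ·S⁻¹ = [15/23; 9/46; -21/23]
x' − x̄ = [60/23, 18/23, -84/23] = K·y
y = (KᵀK)⁻¹·Kᵀ·(x' − x̄) = [4]
z = y + H·x̄ = [4] + [-1] = [3]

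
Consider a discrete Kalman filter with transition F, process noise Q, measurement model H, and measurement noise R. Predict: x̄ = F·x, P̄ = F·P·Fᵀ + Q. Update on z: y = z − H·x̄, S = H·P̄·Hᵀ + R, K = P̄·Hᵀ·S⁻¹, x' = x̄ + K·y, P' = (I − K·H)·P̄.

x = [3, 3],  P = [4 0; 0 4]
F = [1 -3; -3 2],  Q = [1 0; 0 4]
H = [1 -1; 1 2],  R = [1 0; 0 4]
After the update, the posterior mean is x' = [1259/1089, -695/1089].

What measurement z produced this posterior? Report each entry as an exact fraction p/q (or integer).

x̄ = F·x = [-6, -3]
P̄ = F·P·Fᵀ + Q = [41 -36; -36 56]
S = H·P̄·Hᵀ + R = [170 -107; -107 125]
K = P̄·Hᵀ·S⁻¹ = [6308/9801 2969/9801; -3368/9801 3076/9801]
x' − x̄ = [7793/1089, 2572/1089] = K·y
y = (KᵀK)⁻¹·Kᵀ·(x' − x̄) = [5, 13]
z = y + H·x̄ = [5, 13] + [-3, -12] = [2, 1]

z = [2, 1]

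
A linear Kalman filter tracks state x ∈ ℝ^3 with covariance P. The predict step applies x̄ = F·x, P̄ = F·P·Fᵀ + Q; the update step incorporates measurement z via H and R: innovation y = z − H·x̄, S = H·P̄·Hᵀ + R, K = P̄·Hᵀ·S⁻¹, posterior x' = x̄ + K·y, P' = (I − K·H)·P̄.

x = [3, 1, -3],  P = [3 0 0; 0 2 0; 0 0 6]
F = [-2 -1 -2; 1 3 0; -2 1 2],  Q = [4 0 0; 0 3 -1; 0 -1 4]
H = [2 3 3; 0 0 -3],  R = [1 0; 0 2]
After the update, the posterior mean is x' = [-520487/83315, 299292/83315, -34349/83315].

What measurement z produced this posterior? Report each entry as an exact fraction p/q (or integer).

z = [-3, 1]

x̄ = F·x = [-1, 6, -11]
P̄ = F·P·Fᵀ + Q = [42 -12 -14; -12 24 -1; -14 -1 42]
S = H·P̄·Hᵀ + R = [433 -285; -285 380]
K = P̄·Hᵀ·S⁻¹ = [150/877 19896/83315; 189/877 14124/83315; 2/877 -27483/83315]
x' − x̄ = [-437172/83315, -200598/83315, 882116/83315] = K·y
y = (KᵀK)⁻¹·Kᵀ·(x' − x̄) = [14, -32]
z = y + H·x̄ = [14, -32] + [-17, 33] = [-3, 1]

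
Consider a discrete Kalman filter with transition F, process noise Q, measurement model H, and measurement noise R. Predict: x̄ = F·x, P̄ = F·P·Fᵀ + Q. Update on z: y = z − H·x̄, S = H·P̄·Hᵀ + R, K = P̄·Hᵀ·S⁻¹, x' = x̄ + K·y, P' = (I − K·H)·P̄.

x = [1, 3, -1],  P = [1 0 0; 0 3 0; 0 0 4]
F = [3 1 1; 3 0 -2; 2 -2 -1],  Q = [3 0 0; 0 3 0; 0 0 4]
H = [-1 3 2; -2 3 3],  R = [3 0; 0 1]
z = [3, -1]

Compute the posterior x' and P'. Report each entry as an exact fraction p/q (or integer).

x̄ = F·x = [5, 5, -3]
P̄ = F·P·Fᵀ + Q = [19 1 -4; 1 28 14; -4 14 24]
y = z − H·x̄ = [-1, 3]
S = H·P̄·Hᵀ + R = [548 663; 663 833]
K = P̄·Hᵀ·S⁻¹ = [657/995 -9844/16915; 603/995 -5641/16915; -152/995 4534/16915]
x' = x̄ + K·y = [43874/16915, 57401/16915, -34559/16915]
P' = (I − K·H)·P̄ = [126773/16915 -2188/16915 83422/16915; -2188/16915 35243/16915 -38582/16915; 83422/16915 -38582/16915 95708/16915]

x' = [43874/16915, 57401/16915, -34559/16915]
P' = [126773/16915 -2188/16915 83422/16915; -2188/16915 35243/16915 -38582/16915; 83422/16915 -38582/16915 95708/16915]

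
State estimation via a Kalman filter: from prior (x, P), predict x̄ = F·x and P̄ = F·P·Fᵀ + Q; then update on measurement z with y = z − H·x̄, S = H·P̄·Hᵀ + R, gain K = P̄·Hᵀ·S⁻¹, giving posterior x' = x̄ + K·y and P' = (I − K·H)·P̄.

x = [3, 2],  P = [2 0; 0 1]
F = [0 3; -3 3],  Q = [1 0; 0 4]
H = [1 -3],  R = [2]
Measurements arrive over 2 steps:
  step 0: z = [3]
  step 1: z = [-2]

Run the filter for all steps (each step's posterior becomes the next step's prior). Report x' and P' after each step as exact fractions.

step 0: x̄ = F·x = [6, -3]
step 0: P̄ = F·P·Fᵀ + Q = [10 9; 9 31]
step 0: y = z − H·x̄ = [-12]
step 0: S = H·P̄·Hᵀ + R = [237]
step 0: K = P̄·Hᵀ·S⁻¹ = [-17/237; -28/79]
step 0: x' = x̄ + K·y = [542/79, 99/79]
step 0: P' = (I − K·H)·P̄ = [2081/237 235/79; 235/79 97/79]
step 1: x̄ = F·x = [297/79, -1329/79]
step 1: P̄ = F·P·Fᵀ + Q = [952/79 -1242/79; -1242/79 3202/79]
step 1: y = z − H·x̄ = [-4442/79]
step 1: S = H·P̄·Hᵀ + R = [37380/79]
step 1: K = P̄·Hᵀ·S⁻¹ = [2339/18690; -904/3115]
step 1: x' = x̄ + K·y = [-30626/9345, -1573/3115]
step 1: P' = (I − K·H)·P̄ = [43361/9345 4558/3115; 4558/3115 2122/3115]

step 0: x' = [542/79, 99/79], P' = [2081/237 235/79; 235/79 97/79]
step 1: x' = [-30626/9345, -1573/3115], P' = [43361/9345 4558/3115; 4558/3115 2122/3115]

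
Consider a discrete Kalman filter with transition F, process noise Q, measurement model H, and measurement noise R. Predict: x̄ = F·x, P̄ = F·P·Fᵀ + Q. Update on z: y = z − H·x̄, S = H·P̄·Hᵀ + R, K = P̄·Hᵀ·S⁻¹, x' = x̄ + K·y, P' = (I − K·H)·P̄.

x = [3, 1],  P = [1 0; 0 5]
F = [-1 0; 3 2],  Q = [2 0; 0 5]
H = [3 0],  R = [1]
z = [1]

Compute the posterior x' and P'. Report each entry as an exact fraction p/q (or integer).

x' = [3/14, 109/14]
P' = [3/28 -3/28; -3/28 871/28]

x̄ = F·x = [-3, 11]
P̄ = F·P·Fᵀ + Q = [3 -3; -3 34]
y = z − H·x̄ = [10]
S = H·P̄·Hᵀ + R = [28]
K = P̄·Hᵀ·S⁻¹ = [9/28; -9/28]
x' = x̄ + K·y = [3/14, 109/14]
P' = (I − K·H)·P̄ = [3/28 -3/28; -3/28 871/28]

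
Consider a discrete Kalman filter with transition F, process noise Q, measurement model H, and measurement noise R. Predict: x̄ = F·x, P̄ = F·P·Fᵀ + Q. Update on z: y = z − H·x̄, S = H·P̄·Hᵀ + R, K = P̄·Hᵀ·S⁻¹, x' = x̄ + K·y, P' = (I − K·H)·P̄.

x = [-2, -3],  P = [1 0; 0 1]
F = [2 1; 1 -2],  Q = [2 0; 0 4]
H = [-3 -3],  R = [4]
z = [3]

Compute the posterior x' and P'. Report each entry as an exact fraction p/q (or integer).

x' = [-455/74, 377/74]
P' = [595/148 -567/148; -567/148 603/148]

x̄ = F·x = [-7, 4]
P̄ = F·P·Fᵀ + Q = [7 0; 0 9]
y = z − H·x̄ = [-6]
S = H·P̄·Hᵀ + R = [148]
K = P̄·Hᵀ·S⁻¹ = [-21/148; -27/148]
x' = x̄ + K·y = [-455/74, 377/74]
P' = (I − K·H)·P̄ = [595/148 -567/148; -567/148 603/148]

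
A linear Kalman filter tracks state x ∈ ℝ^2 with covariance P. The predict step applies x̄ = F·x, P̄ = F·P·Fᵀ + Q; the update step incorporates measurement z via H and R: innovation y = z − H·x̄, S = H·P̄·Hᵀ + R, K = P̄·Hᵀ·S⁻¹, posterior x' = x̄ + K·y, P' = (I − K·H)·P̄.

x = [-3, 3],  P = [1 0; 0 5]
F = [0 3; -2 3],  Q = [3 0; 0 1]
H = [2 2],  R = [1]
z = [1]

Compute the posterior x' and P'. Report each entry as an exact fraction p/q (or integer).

x̄ = F·x = [9, 15]
P̄ = F·P·Fᵀ + Q = [48 45; 45 50]
y = z − H·x̄ = [-47]
S = H·P̄·Hᵀ + R = [753]
K = P̄·Hᵀ·S⁻¹ = [62/251; 190/753]
x' = x̄ + K·y = [-655/251, 2365/753]
P' = (I − K·H)·P̄ = [516/251 -485/251; -485/251 1550/753]

x' = [-655/251, 2365/753]
P' = [516/251 -485/251; -485/251 1550/753]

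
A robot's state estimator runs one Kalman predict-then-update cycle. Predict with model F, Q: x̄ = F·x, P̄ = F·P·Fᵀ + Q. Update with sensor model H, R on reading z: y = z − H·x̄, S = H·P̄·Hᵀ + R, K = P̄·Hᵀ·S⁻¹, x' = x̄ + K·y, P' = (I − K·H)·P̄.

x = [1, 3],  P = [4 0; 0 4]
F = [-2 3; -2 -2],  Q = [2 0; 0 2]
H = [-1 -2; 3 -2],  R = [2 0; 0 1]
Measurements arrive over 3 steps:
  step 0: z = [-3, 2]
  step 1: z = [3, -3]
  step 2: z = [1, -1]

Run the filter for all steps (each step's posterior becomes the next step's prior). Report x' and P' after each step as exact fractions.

step 0: x' = [35232/28751, 23406/28751], P' = [5343/28751 4426/28751; 4426/28751 8434/28751]
step 1: x' = [-2988812/1933169, -1705604/1933169], P' = [2939476/17398521 2326756/17398521; 2326756/17398521 4641214/17398521]
step 2: x' = [-2138903104/9812436653, 1677876964/9812436653], P' = [1656284896/9812436653 1309157188/9812436653; 1309157188/9812436653 2610544002/9812436653]

step 0: x̄ = F·x = [7, -8]
step 0: P̄ = F·P·Fᵀ + Q = [54 -8; -8 34]
step 0: y = z − H·x̄ = [-12, -35]
step 0: S = H·P̄·Hᵀ + R = [160 6; 6 719]
step 0: K = P̄·Hᵀ·S⁻¹ = [-14195/57502 7177/28751; -10647/28751 -3590/28751]
step 0: x' = x̄ + K·y = [35232/28751, 23406/28751]
step 0: P' = (I − K·H)·P̄ = [5343/28751 4426/28751; 4426/28751 8434/28751]
step 1: x̄ = F·x = [-246/28751, -117276/28751]
step 1: P̄ = F·P·Fᵀ + Q = [101668/28751 -38084/28751; -38084/28751 148018/28751]
step 1: y = z − H·x̄ = [-148545/28751, -320067/28751]
step 1: S = H·P̄·Hᵀ + R = [598906/28751 439404/28751; 439404/28751 1992843/28751]
step 1: K = P̄·Hᵀ·S⁻¹ = [-1265498/5799507 594988/2485503; -1934864/5799507 -328880/2485503]
step 1: x' = x̄ + K·y = [-2988812/1933169, -1705604/1933169]
step 1: P' = (I − K·H)·P̄ = [2939476/17398521 2326756/17398521; 2326756/17398521 4641214/17398521]
step 2: x̄ = F·x = [860812/1933169, 9388832/1933169]
step 2: P̄ = F·P·Fᵀ + Q = [60404800/17398521 -20742892/17398521; -20742892/17398521 83733850/17398521]
step 2: y = z − H·x̄ = [21571645/1933169, 2037437/276167]
step 2: S = H·P̄·Hᵀ + R = [347165674/17398521 33813224/2485503; 33813224/2485503 163555975/2485503]
step 2: K = P̄·Hᵀ·S⁻¹ = [-2137299636/9812436653 2350540312/9812436653; -3265122596/9812436653 -1293616440/9812436653]
step 2: x' = x̄ + K·y = [-2138903104/9812436653, 1677876964/9812436653]
step 2: P' = (I − K·H)·P̄ = [1656284896/9812436653 1309157188/9812436653; 1309157188/9812436653 2610544002/9812436653]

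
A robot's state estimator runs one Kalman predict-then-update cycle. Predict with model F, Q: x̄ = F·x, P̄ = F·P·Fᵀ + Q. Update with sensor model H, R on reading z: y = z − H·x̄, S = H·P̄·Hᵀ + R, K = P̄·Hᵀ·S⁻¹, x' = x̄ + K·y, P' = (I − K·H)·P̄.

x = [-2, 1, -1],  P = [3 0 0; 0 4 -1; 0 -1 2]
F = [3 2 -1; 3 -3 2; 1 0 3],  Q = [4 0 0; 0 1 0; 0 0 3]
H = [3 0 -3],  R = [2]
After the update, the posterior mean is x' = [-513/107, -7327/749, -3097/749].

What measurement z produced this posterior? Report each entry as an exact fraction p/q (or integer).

z = [-2]

x̄ = F·x = [-3, -11, -5]
P̄ = F·P·Fᵀ + Q = [53 -8 -3; -8 84 30; -3 30 24]
S = H·P̄·Hᵀ + R = [749]
K = P̄·Hᵀ·S⁻¹ = [24/107; -114/749; -81/749]
x' − x̄ = [-192/107, 912/749, 648/749] = K·y
y = (KᵀK)⁻¹·Kᵀ·(x' − x̄) = [-8]
z = y + H·x̄ = [-8] + [6] = [-2]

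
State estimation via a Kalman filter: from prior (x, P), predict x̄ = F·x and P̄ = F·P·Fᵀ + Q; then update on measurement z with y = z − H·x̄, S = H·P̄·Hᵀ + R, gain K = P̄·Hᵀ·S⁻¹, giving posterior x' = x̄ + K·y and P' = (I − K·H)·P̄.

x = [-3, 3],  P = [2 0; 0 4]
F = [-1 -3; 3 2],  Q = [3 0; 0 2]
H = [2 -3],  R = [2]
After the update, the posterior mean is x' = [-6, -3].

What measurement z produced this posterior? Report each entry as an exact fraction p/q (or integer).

z = [-3]

x̄ = F·x = [-6, -3]
P̄ = F·P·Fᵀ + Q = [41 -30; -30 36]
S = H·P̄·Hᵀ + R = [850]
K = P̄·Hᵀ·S⁻¹ = [86/425; -84/425]
x' − x̄ = [0, 0] = K·y
y = (KᵀK)⁻¹·Kᵀ·(x' − x̄) = [0]
z = y + H·x̄ = [0] + [-3] = [-3]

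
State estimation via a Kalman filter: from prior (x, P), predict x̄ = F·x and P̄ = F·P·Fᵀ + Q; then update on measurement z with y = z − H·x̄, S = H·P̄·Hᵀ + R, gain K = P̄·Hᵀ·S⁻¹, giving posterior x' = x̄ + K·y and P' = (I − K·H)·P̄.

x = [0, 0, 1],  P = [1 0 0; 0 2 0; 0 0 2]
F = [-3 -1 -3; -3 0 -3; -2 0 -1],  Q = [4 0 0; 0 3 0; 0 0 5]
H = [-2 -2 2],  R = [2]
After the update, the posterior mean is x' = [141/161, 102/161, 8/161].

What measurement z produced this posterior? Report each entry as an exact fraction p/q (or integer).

x̄ = F·x = [-3, -3, -1]
P̄ = F·P·Fᵀ + Q = [33 27 12; 27 30 12; 12 12 11]
S = H·P̄·Hᵀ + R = [322]
K = P̄·Hᵀ·S⁻¹ = [-48/161; -45/161; -13/161]
x' − x̄ = [624/161, 585/161, 169/161] = K·y
y = (KᵀK)⁻¹·Kᵀ·(x' − x̄) = [-13]
z = y + H·x̄ = [-13] + [10] = [-3]

z = [-3]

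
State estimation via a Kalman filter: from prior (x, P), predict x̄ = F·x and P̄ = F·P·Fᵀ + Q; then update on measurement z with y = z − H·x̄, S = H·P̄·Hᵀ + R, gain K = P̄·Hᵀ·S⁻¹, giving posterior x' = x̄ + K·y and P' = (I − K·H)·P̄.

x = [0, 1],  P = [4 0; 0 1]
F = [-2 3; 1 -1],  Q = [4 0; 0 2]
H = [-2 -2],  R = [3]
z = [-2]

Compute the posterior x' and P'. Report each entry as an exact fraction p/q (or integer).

x̄ = F·x = [3, -1]
P̄ = F·P·Fᵀ + Q = [29 -11; -11 7]
y = z − H·x̄ = [2]
S = H·P̄·Hᵀ + R = [59]
K = P̄·Hᵀ·S⁻¹ = [-36/59; 8/59]
x' = x̄ + K·y = [105/59, -43/59]
P' = (I − K·H)·P̄ = [415/59 -361/59; -361/59 349/59]

x' = [105/59, -43/59]
P' = [415/59 -361/59; -361/59 349/59]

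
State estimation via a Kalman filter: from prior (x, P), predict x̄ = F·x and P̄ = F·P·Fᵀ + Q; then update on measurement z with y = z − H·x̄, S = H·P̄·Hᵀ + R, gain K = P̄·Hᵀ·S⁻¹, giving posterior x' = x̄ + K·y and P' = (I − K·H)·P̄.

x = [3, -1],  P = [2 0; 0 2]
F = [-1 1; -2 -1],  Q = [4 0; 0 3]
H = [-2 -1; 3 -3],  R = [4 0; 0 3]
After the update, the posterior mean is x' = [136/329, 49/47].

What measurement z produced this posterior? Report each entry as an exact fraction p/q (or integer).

x̄ = F·x = [-4, -5]
P̄ = F·P·Fᵀ + Q = [8 2; 2 13]
S = H·P̄·Hᵀ + R = [57 -3; -3 156]
K = P̄·Hᵀ·S⁻¹ = [-102/329 36/329; -131/423 -92/423]
x' − x̄ = [1452/329, 284/47] = K·y
y = (KᵀK)⁻¹·Kᵀ·(x' − x̄) = [-16, -5]
z = y + H·x̄ = [-16, -5] + [13, 3] = [-3, -2]

z = [-3, -2]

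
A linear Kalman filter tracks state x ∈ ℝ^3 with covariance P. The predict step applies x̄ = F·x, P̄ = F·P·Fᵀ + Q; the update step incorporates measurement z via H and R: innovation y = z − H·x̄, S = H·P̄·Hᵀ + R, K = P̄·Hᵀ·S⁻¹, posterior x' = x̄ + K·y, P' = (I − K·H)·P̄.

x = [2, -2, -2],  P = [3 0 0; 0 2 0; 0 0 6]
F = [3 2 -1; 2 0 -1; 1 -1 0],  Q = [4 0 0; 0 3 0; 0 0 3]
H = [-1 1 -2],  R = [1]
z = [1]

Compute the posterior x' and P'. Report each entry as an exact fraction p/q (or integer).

x̄ = F·x = [4, 6, 4]
P̄ = F·P·Fᵀ + Q = [45 24 5; 24 21 6; 5 6 8]
y = z − H·x̄ = [7]
S = H·P̄·Hᵀ + R = [47]
K = P̄·Hᵀ·S⁻¹ = [-31/47; -15/47; -15/47]
x' = x̄ + K·y = [-29/47, 177/47, 83/47]
P' = (I − K·H)·P̄ = [1154/47 663/47 -230/47; 663/47 762/47 57/47; -230/47 57/47 151/47]

x' = [-29/47, 177/47, 83/47]
P' = [1154/47 663/47 -230/47; 663/47 762/47 57/47; -230/47 57/47 151/47]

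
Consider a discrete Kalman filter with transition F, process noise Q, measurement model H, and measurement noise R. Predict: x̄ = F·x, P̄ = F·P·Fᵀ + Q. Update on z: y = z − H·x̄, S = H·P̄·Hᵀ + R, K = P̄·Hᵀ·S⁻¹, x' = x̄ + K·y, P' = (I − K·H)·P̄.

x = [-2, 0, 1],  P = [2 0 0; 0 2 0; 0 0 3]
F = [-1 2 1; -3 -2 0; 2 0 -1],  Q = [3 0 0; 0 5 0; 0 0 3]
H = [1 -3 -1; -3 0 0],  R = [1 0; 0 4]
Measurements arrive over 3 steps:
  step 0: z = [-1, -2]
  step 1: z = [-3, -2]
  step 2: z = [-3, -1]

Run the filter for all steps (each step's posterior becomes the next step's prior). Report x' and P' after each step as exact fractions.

step 0: x' = [8170/10501, 14567/10501, -24383/10501], P' = [13532/31503 7516/31503 -3044/10501; 7516/31503 34169/31503 -27743/10501; -3044/10501 -27743/10501 78836/10501]
step 1: x' = [74771882/132954701, 92580040/132954701, 176518091/132954701], P' = [53584852/132954701 30675180/132954701 -38551988/132954701; 30675180/132954701 176714284/132954701 -449665939/132954701; -38551988/132954701 -449665939/132954701 1292529438/132954701]
step 2: x' = [285650549065/584271824191, 75744621415/53115620381, -49789466344/53115620381], P' = [236649183068/584271824191 13092867100/53115620381 -17787709716/53115620381; 13092867100/53115620381 77123987126/53115620381 -198205369535/53115620381; -17787709716/53115620381 -198205369535/53115620381 569154720522/53115620381]

step 0: x̄ = F·x = [3, 6, -5]
step 0: P̄ = F·P·Fᵀ + Q = [16 -2 -7; -2 31 -12; -7 -12 14]
step 0: y = z − H·x̄ = [9, 7]
step 0: S = H·P̄·Hᵀ + R = [264 -87; -87 148]
step 0: K = P̄·Hᵀ·S⁻¹ = [116/31503 -3383/10501; -11762/31503 -1879/10501; 1349/10501 2283/10501]
step 0: x' = x̄ + K·y = [8170/10501, 14567/10501, -24383/10501]
step 0: P' = (I − K·H)·P̄ = [13532/31503 7516/31503 -3044/10501; 7516/31503 34169/31503 -27743/10501; -3044/10501 -27743/10501 78836/10501]
step 1: x̄ = F·x = [-3419/10501, -53644/10501, 40723/10501]
step 1: P̄ = F·P·Fᵀ + Q = [45503/10501 22570/10501 -31482/10501; 22570/10501 506171/31503 -305110/31503; -31482/10501 -305110/31503 421673/31503]
step 1: y = z − H·x̄ = [-148293/10501, -31259/10501]
step 1: S = H·P̄·Hᵀ + R = [3097196/31503 -27825/10501; -27825/10501 451531/10501]
step 1: K = P̄·Hᵀ·S⁻¹ = [111300/132954701 -40188639/132954701; -49801733/132954701 -23006385/132954701; 17916391/132954701 28913991/132954701]
step 1: x' = x̄ + K·y = [74771882/132954701, 92580040/132954701, 176518091/132954701]
step 1: P' = (I − K·H)·P̄ = [53584852/132954701 30675180/132954701 -38551988/132954701; 30675180/132954701 176714284/132954701 -449665939/132954701; -38551988/132954701 -449665939/132954701 1292529438/132954701]
step 2: x̄ = F·x = [286906289/132954701, -37225066/12086791, -26974327/132954701]
step 2: P̄ = F·P·Fᵀ + Q = [607575029/132954701 31471322/12086791 -493322508/132954701; 31471322/12086791 201999679/12086791 -132654334/12086791; -493322508/132954701 -132654334/12086791 2059940901/132954701]
step 2: y = z − H·x̄ = [-1941171897/132954701, 727764166/132954701]
step 2: S = H·P̄·Hᵀ + R = [12952790572/132954701 -187031733/132954701; -187031733/132954701 5999994065/132954701]
step 2: K = P̄·Hᵀ·S⁻¹ = [249375644/584271824191 -177486887301/584271824191; -20073724743/53115620381 -9819650325/53115620381; 7673678367/53115620381 13340782287/53115620381]
step 2: x' = x̄ + K·y = [285650549065/584271824191, 75744621415/53115620381, -49789466344/53115620381]
step 2: P' = (I − K·H)·P̄ = [236649183068/584271824191 13092867100/53115620381 -17787709716/53115620381; 13092867100/53115620381 77123987126/53115620381 -198205369535/53115620381; -17787709716/53115620381 -198205369535/53115620381 569154720522/53115620381]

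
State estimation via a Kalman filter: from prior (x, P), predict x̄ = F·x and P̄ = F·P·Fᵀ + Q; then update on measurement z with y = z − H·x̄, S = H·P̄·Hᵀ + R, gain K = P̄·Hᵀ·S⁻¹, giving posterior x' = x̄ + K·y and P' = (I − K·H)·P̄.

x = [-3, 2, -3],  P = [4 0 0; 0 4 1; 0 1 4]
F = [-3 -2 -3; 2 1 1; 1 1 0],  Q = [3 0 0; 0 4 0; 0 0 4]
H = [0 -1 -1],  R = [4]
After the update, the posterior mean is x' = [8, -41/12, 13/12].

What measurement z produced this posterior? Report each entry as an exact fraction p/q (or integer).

z = [2]

x̄ = F·x = [14, -7, -1]
P̄ = F·P·Fᵀ + Q = [103 -49 -23; -49 30 13; -23 13 12]
S = H·P̄·Hᵀ + R = [72]
K = P̄·Hᵀ·S⁻¹ = [1; -43/72; -25/72]
x' − x̄ = [-6, 43/12, 25/12] = K·y
y = (KᵀK)⁻¹·Kᵀ·(x' − x̄) = [-6]
z = y + H·x̄ = [-6] + [8] = [2]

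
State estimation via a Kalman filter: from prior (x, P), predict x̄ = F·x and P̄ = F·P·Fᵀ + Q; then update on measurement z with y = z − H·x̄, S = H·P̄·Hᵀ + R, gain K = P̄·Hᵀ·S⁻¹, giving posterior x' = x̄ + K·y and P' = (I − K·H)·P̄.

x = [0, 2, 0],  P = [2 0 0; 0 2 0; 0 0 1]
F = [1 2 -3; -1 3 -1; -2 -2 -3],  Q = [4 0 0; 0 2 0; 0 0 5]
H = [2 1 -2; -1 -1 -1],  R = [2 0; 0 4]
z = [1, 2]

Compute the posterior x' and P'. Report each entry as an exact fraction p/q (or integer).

x' = [-37829/27161, 28391/27161, -38680/27161]
P' = [109186/27161 -122730/27161 43720/27161; -122730/27161 185274/27161 -33760/27161; 43720/27161 -33760/27161 34396/27161]

x̄ = F·x = [4, 6, -4]
P̄ = F·P·Fᵀ + Q = [23 13 -3; 13 23 -5; -3 -5 30]
y = z − H·x̄ = [-21, 8]
S = H·P̄·Hᵀ + R = [333 -53; -53 90]
K = P̄·Hᵀ·S⁻¹ = [4101/27161 -7544/27161; 3667/27161 -7196/27161; -7556/27161 -11089/27161]
x' = x̄ + K·y = [-37829/27161, 28391/27161, -38680/27161]
P' = (I − K·H)·P̄ = [109186/27161 -122730/27161 43720/27161; -122730/27161 185274/27161 -33760/27161; 43720/27161 -33760/27161 34396/27161]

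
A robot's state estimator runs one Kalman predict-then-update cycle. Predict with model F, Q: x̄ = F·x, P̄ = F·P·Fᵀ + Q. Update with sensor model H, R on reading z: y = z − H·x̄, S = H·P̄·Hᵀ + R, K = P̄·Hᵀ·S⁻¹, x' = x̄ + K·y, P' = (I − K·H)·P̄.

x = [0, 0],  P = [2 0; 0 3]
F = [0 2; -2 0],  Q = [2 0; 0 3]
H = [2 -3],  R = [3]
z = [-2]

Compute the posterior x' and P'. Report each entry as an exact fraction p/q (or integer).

x' = [-28/79, 33/79]
P' = [714/79 462/79; 462/79 649/158]

x̄ = F·x = [0, 0]
P̄ = F·P·Fᵀ + Q = [14 0; 0 11]
y = z − H·x̄ = [-2]
S = H·P̄·Hᵀ + R = [158]
K = P̄·Hᵀ·S⁻¹ = [14/79; -33/158]
x' = x̄ + K·y = [-28/79, 33/79]
P' = (I − K·H)·P̄ = [714/79 462/79; 462/79 649/158]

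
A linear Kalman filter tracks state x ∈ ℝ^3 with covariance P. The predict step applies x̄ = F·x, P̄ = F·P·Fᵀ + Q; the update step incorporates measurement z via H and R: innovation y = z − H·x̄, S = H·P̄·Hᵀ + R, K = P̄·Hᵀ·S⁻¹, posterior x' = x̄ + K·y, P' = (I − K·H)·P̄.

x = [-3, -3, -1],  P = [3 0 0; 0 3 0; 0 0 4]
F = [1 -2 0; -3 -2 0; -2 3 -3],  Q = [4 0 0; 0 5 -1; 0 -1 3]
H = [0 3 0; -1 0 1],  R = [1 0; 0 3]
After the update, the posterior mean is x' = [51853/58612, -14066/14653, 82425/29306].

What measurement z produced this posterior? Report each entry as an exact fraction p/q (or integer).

z = [-3, 2]

x̄ = F·x = [3, 15, 0]
P̄ = F·P·Fᵀ + Q = [19 3 -24; 3 44 -1; -24 -1 78]
S = H·P̄·Hᵀ + R = [397 -12; -12 148]
K = P̄·Hᵀ·S⁻¹ = [204/14653 -16963/58612; 4872/14653 -1/14653; 195/14653 20229/29306]
x' − x̄ = [-123983/58612, -233861/14653, 82425/29306] = K·y
y = (KᵀK)⁻¹·Kᵀ·(x' − x̄) = [-48, 5]
z = y + H·x̄ = [-48, 5] + [45, -3] = [-3, 2]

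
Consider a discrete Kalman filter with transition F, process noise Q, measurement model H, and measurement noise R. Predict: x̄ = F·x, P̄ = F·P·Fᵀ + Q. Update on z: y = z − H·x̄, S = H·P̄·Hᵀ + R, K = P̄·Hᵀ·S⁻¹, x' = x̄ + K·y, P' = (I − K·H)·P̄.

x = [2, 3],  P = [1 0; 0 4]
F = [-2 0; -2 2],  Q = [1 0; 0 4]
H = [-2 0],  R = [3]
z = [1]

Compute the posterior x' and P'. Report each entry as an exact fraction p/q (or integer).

x' = [-22/23, 102/23]
P' = [15/23 12/23; 12/23 488/23]

x̄ = F·x = [-4, 2]
P̄ = F·P·Fᵀ + Q = [5 4; 4 24]
y = z − H·x̄ = [-7]
S = H·P̄·Hᵀ + R = [23]
K = P̄·Hᵀ·S⁻¹ = [-10/23; -8/23]
x' = x̄ + K·y = [-22/23, 102/23]
P' = (I − K·H)·P̄ = [15/23 12/23; 12/23 488/23]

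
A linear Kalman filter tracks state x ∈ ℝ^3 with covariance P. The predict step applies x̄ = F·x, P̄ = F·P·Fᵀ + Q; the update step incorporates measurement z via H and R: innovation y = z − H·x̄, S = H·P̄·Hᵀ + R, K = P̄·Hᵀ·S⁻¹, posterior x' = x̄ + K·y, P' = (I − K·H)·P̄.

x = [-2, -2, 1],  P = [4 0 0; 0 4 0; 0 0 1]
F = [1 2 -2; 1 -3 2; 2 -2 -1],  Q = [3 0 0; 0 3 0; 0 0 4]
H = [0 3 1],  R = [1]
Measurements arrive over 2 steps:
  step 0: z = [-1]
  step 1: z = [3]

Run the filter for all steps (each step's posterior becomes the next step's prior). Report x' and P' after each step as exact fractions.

step 0: x̄ = F·x = [-8, 6, -1]
step 0: P̄ = F·P·Fᵀ + Q = [27 -24 -6; -24 47 30; -6 30 37]
step 0: y = z − H·x̄ = [-18]
step 0: S = H·P̄·Hᵀ + R = [641]
step 0: K = P̄·Hᵀ·S⁻¹ = [-78/641; 171/641; 127/641]
step 0: x' = x̄ + K·y = [-3724/641, 768/641, -2927/641]
step 0: P' = (I − K·H)·P̄ = [11223/641 -2046/641 6060/641; -2046/641 886/641 -2487/641; 6060/641 -2487/641 7588/641]
step 1: x̄ = F·x = [3666/641, -11882/641, -6057/641]
step 1: P̄ = F·P·Fᵀ + Q = [34514/641 -47269/641 -5288/641; -47269/641 117832/641 49621/641; -5288/641 49621/641 40768/641]
step 1: y = z − H·x̄ = [43626/641]
step 1: S = H·P̄·Hᵀ + R = [1399623/641]
step 1: K = P̄·Hᵀ·S⁻¹ = [-147095/1399623; 403117/1399623; 189631/1399623]
step 1: x' = x̄ + K·y = [-668824/466541, 497172/466541, -106435/466541]
step 1: P' = (I − K·H)·P̄ = [41606317/1399623 -10705592/1399623 31969681/1399623; -10705592/1399623 3770767/1399623 -10909184/1399623; 31969681/1399623 -10909184/1399623 32917183/1399623]

step 0: x' = [-3724/641, 768/641, -2927/641], P' = [11223/641 -2046/641 6060/641; -2046/641 886/641 -2487/641; 6060/641 -2487/641 7588/641]
step 1: x' = [-668824/466541, 497172/466541, -106435/466541], P' = [41606317/1399623 -10705592/1399623 31969681/1399623; -10705592/1399623 3770767/1399623 -10909184/1399623; 31969681/1399623 -10909184/1399623 32917183/1399623]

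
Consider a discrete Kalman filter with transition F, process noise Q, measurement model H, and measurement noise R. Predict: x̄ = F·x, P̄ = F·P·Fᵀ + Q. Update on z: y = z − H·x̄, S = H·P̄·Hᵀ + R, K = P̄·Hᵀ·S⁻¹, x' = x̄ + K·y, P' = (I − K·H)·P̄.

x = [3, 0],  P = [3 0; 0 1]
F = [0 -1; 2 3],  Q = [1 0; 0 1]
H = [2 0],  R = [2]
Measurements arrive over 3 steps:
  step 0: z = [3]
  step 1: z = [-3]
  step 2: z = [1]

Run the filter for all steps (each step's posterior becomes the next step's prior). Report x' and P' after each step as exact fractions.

step 0: x̄ = F·x = [0, 6]
step 0: P̄ = F·P·Fᵀ + Q = [2 -3; -3 22]
step 0: y = z − H·x̄ = [3]
step 0: S = H·P̄·Hᵀ + R = [10]
step 0: K = P̄·Hᵀ·S⁻¹ = [2/5; -3/5]
step 0: x' = x̄ + K·y = [6/5, 21/5]
step 0: P' = (I − K·H)·P̄ = [2/5 -3/5; -3/5 92/5]
step 1: x̄ = F·x = [-21/5, 15]
step 1: P̄ = F·P·Fᵀ + Q = [97/5 -54; -54 161]
step 1: y = z − H·x̄ = [27/5]
step 1: S = H·P̄·Hᵀ + R = [398/5]
step 1: K = P̄·Hᵀ·S⁻¹ = [97/199; -270/199]
step 1: x' = x̄ + K·y = [-312/199, 1527/199]
step 1: P' = (I − K·H)·P̄ = [97/199 -270/199; -270/199 2879/199]
step 2: x̄ = F·x = [-1527/199, 3957/199]
step 2: P̄ = F·P·Fᵀ + Q = [3078/199 -8097/199; -8097/199 23258/199]
step 2: y = z − H·x̄ = [3253/199]
step 2: S = H·P̄·Hᵀ + R = [12710/199]
step 2: K = P̄·Hᵀ·S⁻¹ = [3078/6355; -8097/6355]
step 2: x' = x̄ + K·y = [1551/6355, -5994/6355]
step 2: P' = (I − K·H)·P̄ = [3078/6355 -8097/6355; -8097/6355 83828/6355]

step 0: x' = [6/5, 21/5], P' = [2/5 -3/5; -3/5 92/5]
step 1: x' = [-312/199, 1527/199], P' = [97/199 -270/199; -270/199 2879/199]
step 2: x' = [1551/6355, -5994/6355], P' = [3078/6355 -8097/6355; -8097/6355 83828/6355]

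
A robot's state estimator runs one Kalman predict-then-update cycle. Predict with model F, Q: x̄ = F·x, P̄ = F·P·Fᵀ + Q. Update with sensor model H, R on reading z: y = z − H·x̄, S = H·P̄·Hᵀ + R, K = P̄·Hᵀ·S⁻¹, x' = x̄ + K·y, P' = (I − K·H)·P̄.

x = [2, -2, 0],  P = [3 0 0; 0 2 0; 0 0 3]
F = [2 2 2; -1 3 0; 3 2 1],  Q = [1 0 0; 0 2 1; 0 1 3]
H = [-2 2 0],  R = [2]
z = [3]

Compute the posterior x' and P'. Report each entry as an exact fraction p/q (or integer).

x̄ = F·x = [0, -8, 2]
P̄ = F·P·Fᵀ + Q = [33 6 32; 6 23 4; 32 4 41]
y = z − H·x̄ = [19]
S = H·P̄·Hᵀ + R = [178]
K = P̄·Hᵀ·S⁻¹ = [-27/89; 17/89; -28/89]
x' = x̄ + K·y = [-513/89, -389/89, -354/89]
P' = (I − K·H)·P̄ = [1479/89 1452/89 1336/89; 1452/89 1469/89 1308/89; 1336/89 1308/89 2081/89]

x' = [-513/89, -389/89, -354/89]
P' = [1479/89 1452/89 1336/89; 1452/89 1469/89 1308/89; 1336/89 1308/89 2081/89]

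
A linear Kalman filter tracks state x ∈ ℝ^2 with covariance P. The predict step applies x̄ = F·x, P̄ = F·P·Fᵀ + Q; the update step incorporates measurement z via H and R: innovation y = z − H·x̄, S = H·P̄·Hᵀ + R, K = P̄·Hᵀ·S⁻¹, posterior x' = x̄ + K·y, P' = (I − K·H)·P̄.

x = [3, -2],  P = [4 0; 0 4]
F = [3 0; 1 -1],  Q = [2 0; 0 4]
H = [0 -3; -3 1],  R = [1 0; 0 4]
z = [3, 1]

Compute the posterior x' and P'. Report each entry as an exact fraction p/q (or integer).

x̄ = F·x = [9, 5]
P̄ = F·P·Fᵀ + Q = [38 12; 12 12]
y = z − H·x̄ = [18, 23]
S = H·P̄·Hᵀ + R = [109 72; 72 286]
K = P̄·Hᵀ·S⁻¹ = [-1476/12995 -4263/12995; -4284/12995 -12/12995]
x' = x̄ + K·y = [-7662/12995, -12413/12995]
P' = (I − K·H)·P̄ = [5848/12995 492/12995; 492/12995 1428/12995]

x' = [-7662/12995, -12413/12995]
P' = [5848/12995 492/12995; 492/12995 1428/12995]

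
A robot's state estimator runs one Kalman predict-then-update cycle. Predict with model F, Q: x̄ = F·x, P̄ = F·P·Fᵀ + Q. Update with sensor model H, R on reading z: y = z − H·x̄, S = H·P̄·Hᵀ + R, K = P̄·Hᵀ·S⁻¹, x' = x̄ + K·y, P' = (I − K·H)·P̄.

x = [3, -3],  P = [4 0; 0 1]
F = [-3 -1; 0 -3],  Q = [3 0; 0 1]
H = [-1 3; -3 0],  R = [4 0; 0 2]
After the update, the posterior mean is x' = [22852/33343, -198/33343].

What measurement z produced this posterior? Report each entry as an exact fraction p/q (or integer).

x̄ = F·x = [-6, 9]
P̄ = F·P·Fᵀ + Q = [40 3; 3 10]
S = H·P̄·Hᵀ + R = [116 93; 93 362]
K = P̄·Hᵀ·S⁻¹ = [-62/33343 -11037/33343; 10611/33343 -3555/33343]
x' − x̄ = [222910/33343, -300285/33343] = K·y
y = (KᵀK)⁻¹·Kᵀ·(x' − x̄) = [-35, -20]
z = y + H·x̄ = [-35, -20] + [33, 18] = [-2, -2]

z = [-2, -2]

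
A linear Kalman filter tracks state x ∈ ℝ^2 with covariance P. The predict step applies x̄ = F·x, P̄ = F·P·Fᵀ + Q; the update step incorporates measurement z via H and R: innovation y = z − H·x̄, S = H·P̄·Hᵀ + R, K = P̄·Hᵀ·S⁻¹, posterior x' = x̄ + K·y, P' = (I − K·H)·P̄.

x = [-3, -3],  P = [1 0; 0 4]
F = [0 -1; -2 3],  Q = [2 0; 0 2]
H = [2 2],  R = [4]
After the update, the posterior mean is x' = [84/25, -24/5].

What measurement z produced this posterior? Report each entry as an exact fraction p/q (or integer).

x̄ = F·x = [3, -3]
P̄ = F·P·Fᵀ + Q = [6 -12; -12 42]
S = H·P̄·Hᵀ + R = [100]
K = P̄·Hᵀ·S⁻¹ = [-3/25; 3/5]
x' − x̄ = [9/25, -9/5] = K·y
y = (KᵀK)⁻¹·Kᵀ·(x' − x̄) = [-3]
z = y + H·x̄ = [-3] + [0] = [-3]

z = [-3]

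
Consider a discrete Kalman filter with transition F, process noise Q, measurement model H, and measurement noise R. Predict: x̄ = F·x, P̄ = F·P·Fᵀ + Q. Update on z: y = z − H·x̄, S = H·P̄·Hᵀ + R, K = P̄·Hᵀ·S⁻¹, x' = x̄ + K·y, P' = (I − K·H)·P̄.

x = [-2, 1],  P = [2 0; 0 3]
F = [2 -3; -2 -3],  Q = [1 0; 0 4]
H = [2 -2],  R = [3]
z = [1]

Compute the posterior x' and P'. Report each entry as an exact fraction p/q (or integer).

x̄ = F·x = [-7, 1]
P̄ = F·P·Fᵀ + Q = [36 19; 19 39]
y = z − H·x̄ = [17]
S = H·P̄·Hᵀ + R = [151]
K = P̄·Hᵀ·S⁻¹ = [34/151; -40/151]
x' = x̄ + K·y = [-479/151, -529/151]
P' = (I − K·H)·P̄ = [4280/151 4229/151; 4229/151 4289/151]

x' = [-479/151, -529/151]
P' = [4280/151 4229/151; 4229/151 4289/151]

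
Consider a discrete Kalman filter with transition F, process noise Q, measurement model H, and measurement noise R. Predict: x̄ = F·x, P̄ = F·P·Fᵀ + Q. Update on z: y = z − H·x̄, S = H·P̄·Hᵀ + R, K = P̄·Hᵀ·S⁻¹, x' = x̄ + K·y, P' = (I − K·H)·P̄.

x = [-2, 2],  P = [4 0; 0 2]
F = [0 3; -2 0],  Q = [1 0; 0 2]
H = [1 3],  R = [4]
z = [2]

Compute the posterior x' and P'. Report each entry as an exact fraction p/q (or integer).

x̄ = F·x = [6, 4]
P̄ = F·P·Fᵀ + Q = [19 0; 0 18]
y = z − H·x̄ = [-16]
S = H·P̄·Hᵀ + R = [185]
K = P̄·Hᵀ·S⁻¹ = [19/185; 54/185]
x' = x̄ + K·y = [806/185, -124/185]
P' = (I − K·H)·P̄ = [3154/185 -1026/185; -1026/185 414/185]

x' = [806/185, -124/185]
P' = [3154/185 -1026/185; -1026/185 414/185]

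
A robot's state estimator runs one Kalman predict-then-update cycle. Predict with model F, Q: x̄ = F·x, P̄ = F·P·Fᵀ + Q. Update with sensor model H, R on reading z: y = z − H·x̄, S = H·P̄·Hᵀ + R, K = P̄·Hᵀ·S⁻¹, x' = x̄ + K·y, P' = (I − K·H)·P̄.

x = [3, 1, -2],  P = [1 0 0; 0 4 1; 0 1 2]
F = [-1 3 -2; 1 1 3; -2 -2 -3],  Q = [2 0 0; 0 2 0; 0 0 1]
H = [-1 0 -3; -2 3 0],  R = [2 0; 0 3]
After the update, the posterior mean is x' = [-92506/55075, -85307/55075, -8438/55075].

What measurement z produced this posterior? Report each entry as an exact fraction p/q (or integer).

z = [2, -1]

x̄ = F·x = [4, -2, -2]
P̄ = F·P·Fᵀ + Q = [35 6 -15; 6 31 -37; -15 -37 51]
S = H·P̄·Hᵀ + R = [406 295; 295 350]
K = P̄·Hᵀ·S⁻¹ = [3768/11015 -24062/55075; 2571/11015 1911/55075; -4881/11015 7824/55075]
x' − x̄ = [-312806/55075, 24843/55075, 101712/55075] = K·y
y = (KᵀK)⁻¹·Kᵀ·(x' − x̄) = [0, 13]
z = y + H·x̄ = [0, 13] + [2, -14] = [2, -1]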